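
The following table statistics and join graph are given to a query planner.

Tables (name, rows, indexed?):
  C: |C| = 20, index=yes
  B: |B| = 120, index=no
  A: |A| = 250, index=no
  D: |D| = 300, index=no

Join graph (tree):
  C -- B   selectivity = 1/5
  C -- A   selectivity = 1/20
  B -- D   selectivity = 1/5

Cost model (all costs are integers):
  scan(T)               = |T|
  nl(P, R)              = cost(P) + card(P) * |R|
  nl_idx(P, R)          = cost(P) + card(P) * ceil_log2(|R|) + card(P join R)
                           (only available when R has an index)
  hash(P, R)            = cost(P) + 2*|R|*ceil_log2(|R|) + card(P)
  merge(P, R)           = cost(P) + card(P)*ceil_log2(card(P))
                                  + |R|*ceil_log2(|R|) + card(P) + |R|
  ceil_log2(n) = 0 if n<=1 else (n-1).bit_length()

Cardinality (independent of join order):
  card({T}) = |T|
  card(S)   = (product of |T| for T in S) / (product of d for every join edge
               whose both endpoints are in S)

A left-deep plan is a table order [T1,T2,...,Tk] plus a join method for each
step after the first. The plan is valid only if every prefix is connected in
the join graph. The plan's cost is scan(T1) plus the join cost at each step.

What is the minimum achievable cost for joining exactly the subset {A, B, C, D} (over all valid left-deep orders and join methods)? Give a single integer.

Selinger DP over subsets of {A,B,C,D}:
  {C}: scan cost=20, card=20
  {B}: scan cost=120, card=120
  {A}: scan cost=250, card=250
  {D}: scan cost=300, card=300
  {BC}: card=480; try (C,hash)→440, (B,merge)→1100, (C,merge)→1200, (C,nl_idx)→1200, (B,hash)→1720, (B,nl)→2420 …(+1); best=440 via (C,hash)
  {AC}: card=250; try (C,hash)→700, (C,nl_idx)→1750, (A,merge)→2390, (C,merge)→2620, (A,hash)→4040, (A,nl)→5020 …(+1); best=700 via (C,hash)
  {BD}: card=7200; try (B,hash)→2280, (D,merge)→4080, (B,merge)→4260, (D,hash)→5640, (D,nl)→36120, (B,nl)→36300; best=2280 via (B,hash)
  {ABC}: card=6000; try (B,hash)→2630, (B,merge)→3910, (A,hash)→4920, (A,merge)→7490, (B,nl)→30700, (A,nl)→120440; best=2630 via (B,hash)
  {BCD}: card=28800; try (D,hash)→6320, (D,merge)→8240, (C,hash)→9680, (C,nl_idx)→67080, (C,merge)→103200, (D,nl)→144440 …(+1); best=6320 via (D,hash)
  {ABCD}: card=360000; try (D,hash)→14030, (A,hash)→39120, (D,merge)→89630, (A,merge)→469370, (D,nl)→1802630, (A,nl)→7206320; best=14030 via (D,hash)

14030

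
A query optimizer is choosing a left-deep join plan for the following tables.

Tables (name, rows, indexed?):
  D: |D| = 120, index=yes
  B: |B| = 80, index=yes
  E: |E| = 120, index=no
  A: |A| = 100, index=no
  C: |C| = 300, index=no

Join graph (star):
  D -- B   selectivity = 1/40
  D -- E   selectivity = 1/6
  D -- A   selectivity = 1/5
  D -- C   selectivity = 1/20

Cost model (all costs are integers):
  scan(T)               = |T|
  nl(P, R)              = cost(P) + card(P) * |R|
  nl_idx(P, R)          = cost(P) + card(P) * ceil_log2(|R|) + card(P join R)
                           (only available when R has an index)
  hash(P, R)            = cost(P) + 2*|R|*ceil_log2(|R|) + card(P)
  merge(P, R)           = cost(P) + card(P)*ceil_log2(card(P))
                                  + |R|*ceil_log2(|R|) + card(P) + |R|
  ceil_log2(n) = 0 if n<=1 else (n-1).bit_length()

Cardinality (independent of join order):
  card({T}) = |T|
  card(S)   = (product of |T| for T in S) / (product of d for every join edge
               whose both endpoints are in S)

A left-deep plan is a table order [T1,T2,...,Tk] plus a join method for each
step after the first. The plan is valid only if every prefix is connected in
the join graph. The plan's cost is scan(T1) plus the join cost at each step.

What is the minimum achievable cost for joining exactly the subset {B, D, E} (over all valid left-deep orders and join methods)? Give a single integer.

2800

Selinger DP over subsets of {B,D,E}:
  {D}: scan cost=120, card=120
  {B}: scan cost=80, card=80
  {E}: scan cost=120, card=120
  {BD}: card=240; try (D,nl_idx)→880, (B,nl_idx)→1200, (B,hash)→1360, (D,merge)→1680, (B,merge)→1720, (D,hash)→1840 …(+2); best=880 via (D,nl_idx)
  {DE}: card=2400; try (E,hash)→1920, (D,hash)→1920, (E,merge)→2040, (D,merge)→2040, (D,nl_idx)→3360, (E,nl)→14520 …(+1); best=1920 via (E,hash)
  {BDE}: card=4800; try (E,hash)→2800, (E,merge)→4000, (B,hash)→5440, (B,nl_idx)→23520, (E,nl)→29680, (B,merge)→33760 …(+1); best=2800 via (E,hash)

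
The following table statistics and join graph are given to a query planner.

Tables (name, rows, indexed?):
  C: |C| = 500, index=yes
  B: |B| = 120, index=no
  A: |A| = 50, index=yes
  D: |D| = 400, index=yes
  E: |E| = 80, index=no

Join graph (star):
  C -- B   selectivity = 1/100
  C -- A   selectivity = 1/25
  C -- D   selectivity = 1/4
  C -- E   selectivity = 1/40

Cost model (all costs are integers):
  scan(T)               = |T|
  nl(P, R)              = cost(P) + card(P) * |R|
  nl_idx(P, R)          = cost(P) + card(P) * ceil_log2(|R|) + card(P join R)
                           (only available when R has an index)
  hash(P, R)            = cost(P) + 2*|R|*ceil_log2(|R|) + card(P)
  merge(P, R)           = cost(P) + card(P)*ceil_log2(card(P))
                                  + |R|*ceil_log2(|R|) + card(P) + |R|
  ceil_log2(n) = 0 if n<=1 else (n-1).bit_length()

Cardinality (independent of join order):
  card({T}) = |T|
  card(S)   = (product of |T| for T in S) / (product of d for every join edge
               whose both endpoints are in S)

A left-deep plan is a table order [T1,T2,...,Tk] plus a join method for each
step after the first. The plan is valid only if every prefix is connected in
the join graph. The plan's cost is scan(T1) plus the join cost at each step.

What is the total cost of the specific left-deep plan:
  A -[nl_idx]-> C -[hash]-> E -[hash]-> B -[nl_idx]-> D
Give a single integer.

step 1: scan A: cost=50, card=50
step 2: join C via nl_idx
    card(P join C) = 50*500/(25) = 1000
    cost = 50 + 50*9 + 1000 = 1500
step 3: join E via hash
    card(P join E) = 1000*80/(40) = 2000
    cost = 1500 + 2*80*7 + 1000 = 3620
step 4: join B via hash
    card(P join B) = 2000*120/(100) = 2400
    cost = 3620 + 2*120*7 + 2000 = 7300
step 5: join D via nl_idx
    card(P join D) = 2400*400/(4) = 240000
    cost = 7300 + 2400*9 + 240000 = 268900

268900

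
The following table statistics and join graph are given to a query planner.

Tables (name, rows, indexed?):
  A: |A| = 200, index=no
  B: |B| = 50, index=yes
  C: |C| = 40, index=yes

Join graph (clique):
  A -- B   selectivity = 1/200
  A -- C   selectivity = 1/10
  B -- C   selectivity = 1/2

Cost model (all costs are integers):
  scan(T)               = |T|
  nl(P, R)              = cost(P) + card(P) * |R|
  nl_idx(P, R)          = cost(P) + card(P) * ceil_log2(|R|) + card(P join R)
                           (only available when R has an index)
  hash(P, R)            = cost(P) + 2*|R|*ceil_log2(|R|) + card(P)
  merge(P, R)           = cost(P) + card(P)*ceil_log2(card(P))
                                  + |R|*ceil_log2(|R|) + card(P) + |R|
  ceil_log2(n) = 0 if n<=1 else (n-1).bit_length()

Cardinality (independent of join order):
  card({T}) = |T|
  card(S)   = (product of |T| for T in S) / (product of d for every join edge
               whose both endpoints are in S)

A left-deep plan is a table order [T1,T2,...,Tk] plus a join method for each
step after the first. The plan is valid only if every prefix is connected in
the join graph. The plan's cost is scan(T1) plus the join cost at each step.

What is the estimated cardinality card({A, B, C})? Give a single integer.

100

Tables in S: A(200), B(50), C(40)
Edges inside S: A-B(d=200), A-C(d=10), B-C(d=2)
numerator = 200 * 50 * 40 = 400000
denominator = 200 * 10 * 2 = 4000
card(S) = 400000 / 4000 = 100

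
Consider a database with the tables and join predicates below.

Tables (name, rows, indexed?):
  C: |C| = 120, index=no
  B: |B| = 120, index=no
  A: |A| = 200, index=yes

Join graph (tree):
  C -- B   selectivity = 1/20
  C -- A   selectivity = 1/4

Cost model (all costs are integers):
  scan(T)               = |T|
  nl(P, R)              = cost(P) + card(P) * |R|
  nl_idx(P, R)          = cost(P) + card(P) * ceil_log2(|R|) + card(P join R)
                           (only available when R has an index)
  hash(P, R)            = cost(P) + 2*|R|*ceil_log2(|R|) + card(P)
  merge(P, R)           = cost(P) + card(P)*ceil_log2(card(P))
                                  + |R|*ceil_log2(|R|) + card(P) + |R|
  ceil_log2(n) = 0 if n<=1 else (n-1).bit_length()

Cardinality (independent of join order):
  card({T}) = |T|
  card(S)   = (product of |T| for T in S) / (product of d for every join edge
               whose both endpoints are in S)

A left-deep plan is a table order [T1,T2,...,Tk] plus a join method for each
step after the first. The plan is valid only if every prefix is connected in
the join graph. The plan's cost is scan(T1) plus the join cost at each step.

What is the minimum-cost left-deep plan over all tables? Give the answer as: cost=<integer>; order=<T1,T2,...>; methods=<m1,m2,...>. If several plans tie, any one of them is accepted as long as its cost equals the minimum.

Selinger DP (subsets sized 1..n):
  {C}: scan cost=120, card=120
  {B}: scan cost=120, card=120
  {A}: scan cost=200, card=200
  {BC}: card=720; try (C,hash)→1920, (B,hash)→1920, (C,merge)→2040, (B,merge)→2040, (C,nl)→14520, (B,nl)→14520; best=1920 via (C,hash)
  {AC}: card=6000; try (C,hash)→2080, (A,merge)→2880, (C,merge)→2960, (A,hash)→3440, (A,nl_idx)→7080, (A,nl)→24120 …(+1); best=2080 via (C,hash)
  {ABC}: card=36000; try (A,hash)→5840, (B,hash)→9760, (A,merge)→11640, (A,nl_idx)→43680, (B,merge)→87040, (A,nl)→145920 …(+1); best=5840 via (A,hash)

cost=5840; order=B,C,A; methods=hash,hash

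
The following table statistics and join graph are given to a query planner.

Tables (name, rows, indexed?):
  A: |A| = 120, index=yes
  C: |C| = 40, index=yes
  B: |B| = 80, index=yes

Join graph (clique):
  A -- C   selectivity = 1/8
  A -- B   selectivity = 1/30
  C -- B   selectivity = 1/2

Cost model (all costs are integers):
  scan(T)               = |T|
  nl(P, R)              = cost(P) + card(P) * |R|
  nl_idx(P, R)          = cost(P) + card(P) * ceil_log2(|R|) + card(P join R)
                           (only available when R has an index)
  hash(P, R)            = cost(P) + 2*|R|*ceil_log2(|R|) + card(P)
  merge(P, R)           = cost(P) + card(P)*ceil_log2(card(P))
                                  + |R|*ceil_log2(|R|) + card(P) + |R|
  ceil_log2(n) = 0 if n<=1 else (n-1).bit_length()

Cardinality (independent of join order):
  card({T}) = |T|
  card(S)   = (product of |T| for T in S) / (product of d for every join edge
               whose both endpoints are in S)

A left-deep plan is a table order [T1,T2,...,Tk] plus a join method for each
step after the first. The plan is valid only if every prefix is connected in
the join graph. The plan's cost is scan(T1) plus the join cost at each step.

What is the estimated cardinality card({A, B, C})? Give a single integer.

800

Tables in S: A(120), B(80), C(40)
Edges inside S: A-C(d=8), A-B(d=30), C-B(d=2)
numerator = 120 * 80 * 40 = 384000
denominator = 8 * 30 * 2 = 480
card(S) = 384000 / 480 = 800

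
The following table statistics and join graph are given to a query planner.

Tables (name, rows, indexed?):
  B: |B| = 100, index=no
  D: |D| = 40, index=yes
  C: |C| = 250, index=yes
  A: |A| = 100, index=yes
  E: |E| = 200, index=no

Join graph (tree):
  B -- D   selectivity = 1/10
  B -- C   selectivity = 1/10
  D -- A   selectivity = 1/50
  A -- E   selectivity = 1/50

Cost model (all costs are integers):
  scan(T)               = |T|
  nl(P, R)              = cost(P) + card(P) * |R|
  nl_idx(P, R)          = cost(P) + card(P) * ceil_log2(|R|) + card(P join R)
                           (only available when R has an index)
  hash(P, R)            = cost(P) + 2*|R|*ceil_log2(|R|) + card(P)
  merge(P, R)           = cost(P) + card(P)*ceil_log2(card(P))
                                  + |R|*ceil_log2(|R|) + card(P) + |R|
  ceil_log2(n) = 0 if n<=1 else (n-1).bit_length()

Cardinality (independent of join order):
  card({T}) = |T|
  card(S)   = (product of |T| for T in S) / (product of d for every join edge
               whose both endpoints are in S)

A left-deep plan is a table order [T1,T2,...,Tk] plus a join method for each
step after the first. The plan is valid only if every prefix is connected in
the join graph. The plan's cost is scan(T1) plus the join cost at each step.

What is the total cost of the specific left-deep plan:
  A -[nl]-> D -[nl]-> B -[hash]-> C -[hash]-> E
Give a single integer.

step 1: scan A: cost=100, card=100
step 2: join D via nl
    card(P join D) = 100*40/(50) = 80
    cost = 100 + 100*40 = 4100
step 3: join B via nl
    card(P join B) = 80*100/(10) = 800
    cost = 4100 + 80*100 = 12100
step 4: join C via hash
    card(P join C) = 800*250/(10) = 20000
    cost = 12100 + 2*250*8 + 800 = 16900
step 5: join E via hash
    card(P join E) = 20000*200/(50) = 80000
    cost = 16900 + 2*200*8 + 20000 = 40100

40100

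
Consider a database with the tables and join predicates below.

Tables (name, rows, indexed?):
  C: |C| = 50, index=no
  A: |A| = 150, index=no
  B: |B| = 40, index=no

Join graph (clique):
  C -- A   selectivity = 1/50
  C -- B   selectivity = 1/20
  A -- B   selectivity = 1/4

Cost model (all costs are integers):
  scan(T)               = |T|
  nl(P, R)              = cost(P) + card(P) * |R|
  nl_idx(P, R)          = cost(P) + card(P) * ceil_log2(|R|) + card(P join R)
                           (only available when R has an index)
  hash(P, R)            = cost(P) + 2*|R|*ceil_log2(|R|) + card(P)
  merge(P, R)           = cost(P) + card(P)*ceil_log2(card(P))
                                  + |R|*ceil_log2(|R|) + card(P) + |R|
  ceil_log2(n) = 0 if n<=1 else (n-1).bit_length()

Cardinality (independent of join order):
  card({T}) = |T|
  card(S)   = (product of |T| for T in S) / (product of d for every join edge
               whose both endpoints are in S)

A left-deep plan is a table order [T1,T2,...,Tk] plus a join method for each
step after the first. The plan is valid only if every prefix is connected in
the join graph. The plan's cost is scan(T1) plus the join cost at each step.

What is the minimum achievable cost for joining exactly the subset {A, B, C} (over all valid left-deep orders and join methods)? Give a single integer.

Selinger DP over subsets of {A,B,C}:
  {C}: scan cost=50, card=50
  {A}: scan cost=150, card=150
  {B}: scan cost=40, card=40
  {AC}: card=150; try (C,hash)→900, (A,merge)→1750, (C,merge)→1850, (A,hash)→2500, (A,nl)→7550, (C,nl)→7650; best=900 via (C,hash)
  {BC}: card=100; try (B,hash)→580, (C,merge)→670, (C,hash)→680, (B,merge)→680, (C,nl)→2040, (B,nl)→2050; best=580 via (B,hash)
  {AB}: card=1500; try (B,hash)→780, (A,merge)→1670, (B,merge)→1780, (A,hash)→2480, (A,nl)→6040, (B,nl)→6150; best=780 via (B,hash)
  {ABC}: card=75; try (B,hash)→1530, (B,merge)→2530, (A,merge)→2730, (C,hash)→2880, (A,hash)→3080, (B,nl)→6900 …(+3); best=1530 via (B,hash)

1530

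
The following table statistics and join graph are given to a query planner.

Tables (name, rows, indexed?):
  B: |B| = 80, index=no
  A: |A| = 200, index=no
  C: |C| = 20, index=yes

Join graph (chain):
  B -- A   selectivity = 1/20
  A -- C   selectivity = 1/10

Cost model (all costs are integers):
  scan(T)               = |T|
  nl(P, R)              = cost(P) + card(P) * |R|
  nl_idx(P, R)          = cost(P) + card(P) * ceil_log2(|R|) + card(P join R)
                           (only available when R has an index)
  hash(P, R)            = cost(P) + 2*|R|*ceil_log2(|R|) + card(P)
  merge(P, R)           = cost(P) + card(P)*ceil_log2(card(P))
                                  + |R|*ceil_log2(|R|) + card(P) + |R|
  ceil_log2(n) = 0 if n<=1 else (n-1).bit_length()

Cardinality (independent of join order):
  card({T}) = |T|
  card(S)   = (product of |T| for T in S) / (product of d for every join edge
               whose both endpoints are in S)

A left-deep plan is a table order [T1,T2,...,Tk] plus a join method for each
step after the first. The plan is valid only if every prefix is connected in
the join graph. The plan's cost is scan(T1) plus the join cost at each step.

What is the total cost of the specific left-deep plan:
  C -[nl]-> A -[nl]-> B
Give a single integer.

36020

step 1: scan C: cost=20, card=20
step 2: join A via nl
    card(P join A) = 20*200/(10) = 400
    cost = 20 + 20*200 = 4020
step 3: join B via nl
    card(P join B) = 400*80/(20) = 1600
    cost = 4020 + 400*80 = 36020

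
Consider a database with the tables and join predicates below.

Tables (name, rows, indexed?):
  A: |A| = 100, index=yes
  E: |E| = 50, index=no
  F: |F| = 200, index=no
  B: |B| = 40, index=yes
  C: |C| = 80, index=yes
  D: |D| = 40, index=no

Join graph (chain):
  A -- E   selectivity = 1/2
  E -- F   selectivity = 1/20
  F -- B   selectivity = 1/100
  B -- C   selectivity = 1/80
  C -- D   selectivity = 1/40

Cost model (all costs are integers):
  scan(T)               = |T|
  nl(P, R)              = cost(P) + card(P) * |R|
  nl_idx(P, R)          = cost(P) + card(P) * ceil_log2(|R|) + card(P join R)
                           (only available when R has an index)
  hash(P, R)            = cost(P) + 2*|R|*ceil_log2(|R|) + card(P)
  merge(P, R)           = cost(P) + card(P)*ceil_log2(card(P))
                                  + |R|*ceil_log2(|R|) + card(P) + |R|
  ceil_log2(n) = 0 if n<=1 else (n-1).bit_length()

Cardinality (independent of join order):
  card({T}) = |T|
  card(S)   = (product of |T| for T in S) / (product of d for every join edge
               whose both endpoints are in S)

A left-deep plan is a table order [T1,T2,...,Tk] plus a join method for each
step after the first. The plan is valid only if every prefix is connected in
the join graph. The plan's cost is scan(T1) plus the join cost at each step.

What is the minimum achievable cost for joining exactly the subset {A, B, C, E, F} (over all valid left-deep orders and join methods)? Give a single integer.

3800

Selinger DP over subsets of {A,B,C,E,F}:
  {A}: scan cost=100, card=100
  {E}: scan cost=50, card=50
  {F}: scan cost=200, card=200
  {B}: scan cost=40, card=40
  {C}: scan cost=80, card=80
  {AE}: card=2500; try (E,hash)→800, (A,merge)→1200, (E,merge)→1250, (A,hash)→1500, (A,nl_idx)→2900, (A,nl)→5050 …(+1); best=800 via (E,hash)
  {EF}: card=500; try (E,hash)→1000, (F,merge)→2200, (E,merge)→2350, (F,hash)→3300, (F,nl)→10050, (E,nl)→10200; best=1000 via (E,hash)
  {BF}: card=80; try (B,hash)→880, (B,nl_idx)→1480, (F,merge)→2120, (B,merge)→2280, (F,hash)→3280, (F,nl)→8040 …(+1); best=880 via (B,hash)
  {BC}: card=40; try (C,nl_idx)→360, (B,nl_idx)→600, (B,hash)→640, (C,merge)→960, (B,merge)→1000, (C,hash)→1200 …(+2); best=360 via (C,nl_idx)
  {AEF}: card=25000; try (A,hash)→2900, (F,hash)→6500, (A,merge)→6800, (A,nl_idx)→29500, (F,merge)→35100, (A,nl)→51000 …(+1); best=2900 via (A,hash)
  {BEF}: card=200; try (E,hash)→1560, (E,merge)→1870, (B,hash)→1980, (B,nl_idx)→4200, (E,nl)→4880, (B,merge)→6280 …(+1); best=1560 via (E,hash)
  {BCF}: card=80; try (C,nl_idx)→1520, (C,hash)→2080, (C,merge)→2160, (F,merge)→2440, (F,hash)→3600, (C,nl)→7280 …(+1); best=1520 via (C,nl_idx)
  {ABEF}: card=10000; try (A,hash)→3160, (A,merge)→4160, (A,nl_idx)→12960, (A,nl)→21560, (B,hash)→28380, (B,nl_idx)→162900 …(+2); best=3160 via (A,hash)
  {BCEF}: card=200; try (E,hash)→2200, (E,merge)→2510, (C,hash)→2880, (C,nl_idx)→3160, (C,merge)→4000, (E,nl)→5520 …(+1); best=2200 via (E,hash)
  {ABCEF}: card=10000; try (A,hash)→3800, (A,merge)→4800, (A,nl_idx)→13600, (C,hash)→14280, (A,nl)→22200, (C,nl_idx)→83160 …(+2); best=3800 via (A,hash)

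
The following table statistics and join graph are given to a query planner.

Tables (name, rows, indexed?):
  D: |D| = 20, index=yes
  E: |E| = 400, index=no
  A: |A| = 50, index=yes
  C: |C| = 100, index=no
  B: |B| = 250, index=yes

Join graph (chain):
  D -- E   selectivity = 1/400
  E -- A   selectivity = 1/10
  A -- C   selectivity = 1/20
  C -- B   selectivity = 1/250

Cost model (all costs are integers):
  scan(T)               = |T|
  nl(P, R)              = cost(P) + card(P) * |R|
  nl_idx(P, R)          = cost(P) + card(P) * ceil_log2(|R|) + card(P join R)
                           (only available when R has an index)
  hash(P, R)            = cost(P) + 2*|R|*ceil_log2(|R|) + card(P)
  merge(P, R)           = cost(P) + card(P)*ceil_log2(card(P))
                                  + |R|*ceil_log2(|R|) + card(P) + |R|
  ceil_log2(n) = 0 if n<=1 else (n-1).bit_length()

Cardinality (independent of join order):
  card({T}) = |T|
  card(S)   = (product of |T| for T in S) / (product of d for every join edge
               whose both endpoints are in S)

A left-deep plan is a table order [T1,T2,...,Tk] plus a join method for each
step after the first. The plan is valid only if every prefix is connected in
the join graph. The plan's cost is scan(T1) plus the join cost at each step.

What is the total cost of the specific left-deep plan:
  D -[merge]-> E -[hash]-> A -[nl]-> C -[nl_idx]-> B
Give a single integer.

step 1: scan D: cost=20, card=20
step 2: join E via merge
    card(P join E) = 20*400/(400) = 20
    cost = 20 + 20*5 + 400*9 + 20 + 400 = 4140
step 3: join A via hash
    card(P join A) = 20*50/(10) = 100
    cost = 4140 + 2*50*6 + 20 = 4760
step 4: join C via nl
    card(P join C) = 100*100/(20) = 500
    cost = 4760 + 100*100 = 14760
step 5: join B via nl_idx
    card(P join B) = 500*250/(250) = 500
    cost = 14760 + 500*8 + 500 = 19260

19260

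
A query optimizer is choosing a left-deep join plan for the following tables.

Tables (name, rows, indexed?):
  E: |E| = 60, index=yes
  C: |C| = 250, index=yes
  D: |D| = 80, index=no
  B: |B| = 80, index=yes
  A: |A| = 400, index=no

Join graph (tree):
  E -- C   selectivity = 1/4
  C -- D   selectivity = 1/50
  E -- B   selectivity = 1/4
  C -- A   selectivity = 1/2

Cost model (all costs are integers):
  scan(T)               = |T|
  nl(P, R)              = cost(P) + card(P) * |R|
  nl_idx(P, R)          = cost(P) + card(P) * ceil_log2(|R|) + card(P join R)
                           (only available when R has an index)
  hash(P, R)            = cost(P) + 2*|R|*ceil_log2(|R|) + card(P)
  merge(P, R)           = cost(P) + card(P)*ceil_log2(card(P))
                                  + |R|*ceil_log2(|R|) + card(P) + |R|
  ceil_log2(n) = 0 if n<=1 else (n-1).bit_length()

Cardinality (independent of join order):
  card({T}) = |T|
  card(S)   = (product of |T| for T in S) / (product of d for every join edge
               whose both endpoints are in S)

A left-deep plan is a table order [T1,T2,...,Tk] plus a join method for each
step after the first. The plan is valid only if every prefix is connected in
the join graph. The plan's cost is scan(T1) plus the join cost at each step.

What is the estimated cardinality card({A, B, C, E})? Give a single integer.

15000000

Tables in S: A(400), B(80), C(250), E(60)
Edges inside S: E-C(d=4), E-B(d=4), C-A(d=2)
numerator = 400 * 80 * 250 * 60 = 480000000
denominator = 4 * 4 * 2 = 32
card(S) = 480000000 / 32 = 15000000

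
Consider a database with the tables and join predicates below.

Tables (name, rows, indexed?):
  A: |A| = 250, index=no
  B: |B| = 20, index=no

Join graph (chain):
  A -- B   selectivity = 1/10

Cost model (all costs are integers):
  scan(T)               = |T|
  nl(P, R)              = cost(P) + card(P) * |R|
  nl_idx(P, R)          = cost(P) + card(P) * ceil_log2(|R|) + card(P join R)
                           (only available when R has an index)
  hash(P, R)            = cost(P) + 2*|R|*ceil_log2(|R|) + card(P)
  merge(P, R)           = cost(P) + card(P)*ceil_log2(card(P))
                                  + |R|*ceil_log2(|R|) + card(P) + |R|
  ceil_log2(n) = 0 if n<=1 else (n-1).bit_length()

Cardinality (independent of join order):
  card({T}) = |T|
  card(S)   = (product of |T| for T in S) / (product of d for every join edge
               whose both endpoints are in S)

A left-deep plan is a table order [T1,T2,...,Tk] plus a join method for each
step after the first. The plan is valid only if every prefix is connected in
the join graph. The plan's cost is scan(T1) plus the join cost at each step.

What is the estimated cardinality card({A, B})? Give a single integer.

500

Tables in S: A(250), B(20)
Edges inside S: A-B(d=10)
numerator = 250 * 20 = 5000
denominator = 10 = 10
card(S) = 5000 / 10 = 500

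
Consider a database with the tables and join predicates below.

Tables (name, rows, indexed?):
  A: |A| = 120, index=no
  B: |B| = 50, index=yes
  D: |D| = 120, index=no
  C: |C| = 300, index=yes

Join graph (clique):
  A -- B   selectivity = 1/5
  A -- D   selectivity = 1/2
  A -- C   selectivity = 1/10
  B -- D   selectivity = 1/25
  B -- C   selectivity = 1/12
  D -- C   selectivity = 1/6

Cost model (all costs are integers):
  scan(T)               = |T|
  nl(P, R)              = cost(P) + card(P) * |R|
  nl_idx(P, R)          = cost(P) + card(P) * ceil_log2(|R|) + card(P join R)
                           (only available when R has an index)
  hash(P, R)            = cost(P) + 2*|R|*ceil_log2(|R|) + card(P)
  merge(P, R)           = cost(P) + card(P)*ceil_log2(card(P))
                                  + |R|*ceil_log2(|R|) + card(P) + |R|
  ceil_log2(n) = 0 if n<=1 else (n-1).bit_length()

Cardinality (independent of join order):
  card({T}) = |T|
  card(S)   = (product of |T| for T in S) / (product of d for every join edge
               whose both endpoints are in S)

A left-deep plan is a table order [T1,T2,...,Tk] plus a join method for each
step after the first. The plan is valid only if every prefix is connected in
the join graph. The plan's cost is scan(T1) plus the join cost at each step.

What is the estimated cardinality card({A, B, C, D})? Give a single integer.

Tables in S: A(120), B(50), C(300), D(120)
Edges inside S: A-B(d=5), A-D(d=2), A-C(d=10), B-D(d=25), B-C(d=12), D-C(d=6)
numerator = 120 * 50 * 300 * 120 = 216000000
denominator = 5 * 2 * 10 * 25 * 12 * 6 = 180000
card(S) = 216000000 / 180000 = 1200

1200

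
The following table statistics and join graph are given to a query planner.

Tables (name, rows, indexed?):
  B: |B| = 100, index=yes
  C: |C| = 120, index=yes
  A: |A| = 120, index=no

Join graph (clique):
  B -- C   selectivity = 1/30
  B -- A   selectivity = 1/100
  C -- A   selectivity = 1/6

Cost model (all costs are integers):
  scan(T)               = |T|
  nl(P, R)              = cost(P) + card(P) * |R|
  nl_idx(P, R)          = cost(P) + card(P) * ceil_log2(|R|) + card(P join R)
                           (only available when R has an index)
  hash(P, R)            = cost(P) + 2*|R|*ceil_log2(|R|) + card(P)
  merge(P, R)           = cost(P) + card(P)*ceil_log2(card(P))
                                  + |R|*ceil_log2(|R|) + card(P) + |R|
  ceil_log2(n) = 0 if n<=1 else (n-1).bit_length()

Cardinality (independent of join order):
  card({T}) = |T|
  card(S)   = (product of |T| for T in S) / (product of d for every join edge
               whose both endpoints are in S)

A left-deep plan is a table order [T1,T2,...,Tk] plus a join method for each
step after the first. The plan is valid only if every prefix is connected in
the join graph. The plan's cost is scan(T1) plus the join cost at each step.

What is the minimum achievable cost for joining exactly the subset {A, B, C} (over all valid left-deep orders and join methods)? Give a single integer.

2000

Selinger DP over subsets of {A,B,C}:
  {B}: scan cost=100, card=100
  {C}: scan cost=120, card=120
  {A}: scan cost=120, card=120
  {BC}: card=400; try (C,nl_idx)→1200, (B,nl_idx)→1360, (B,hash)→1640, (C,merge)→1860, (C,hash)→1880, (B,merge)→1880 …(+2); best=1200 via (C,nl_idx)
  {AB}: card=120; try (B,nl_idx)→1080, (B,hash)→1640, (A,merge)→1860, (B,merge)→1880, (A,hash)→1880, (A,nl)→12100 …(+1); best=1080 via (B,nl_idx)
  {AC}: card=2400; try (C,hash)→1920, (A,hash)→1920, (C,merge)→2040, (A,merge)→2040, (C,nl_idx)→3360, (C,nl)→14520 …(+1); best=1920 via (C,hash)
  {ABC}: card=80; try (C,nl_idx)→2000, (C,hash)→2880, (C,merge)→3000, (A,hash)→3280, (B,hash)→5720, (A,merge)→6160 …(+5); best=2000 via (C,nl_idx)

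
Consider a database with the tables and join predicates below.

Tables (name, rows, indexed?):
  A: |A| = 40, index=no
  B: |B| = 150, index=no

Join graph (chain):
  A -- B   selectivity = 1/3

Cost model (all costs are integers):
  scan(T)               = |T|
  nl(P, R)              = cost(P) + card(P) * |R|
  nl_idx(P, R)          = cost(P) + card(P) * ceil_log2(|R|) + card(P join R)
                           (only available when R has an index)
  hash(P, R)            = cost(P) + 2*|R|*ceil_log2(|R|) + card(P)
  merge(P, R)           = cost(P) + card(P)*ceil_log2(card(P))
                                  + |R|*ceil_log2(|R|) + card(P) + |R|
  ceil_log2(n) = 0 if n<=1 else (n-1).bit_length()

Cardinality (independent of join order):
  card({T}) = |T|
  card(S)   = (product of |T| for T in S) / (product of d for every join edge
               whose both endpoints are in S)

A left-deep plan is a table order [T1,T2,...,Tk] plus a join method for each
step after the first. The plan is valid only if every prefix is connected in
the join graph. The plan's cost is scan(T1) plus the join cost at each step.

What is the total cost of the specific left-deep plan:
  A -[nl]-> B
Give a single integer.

6040

step 1: scan A: cost=40, card=40
step 2: join B via nl
    card(P join B) = 40*150/(3) = 2000
    cost = 40 + 40*150 = 6040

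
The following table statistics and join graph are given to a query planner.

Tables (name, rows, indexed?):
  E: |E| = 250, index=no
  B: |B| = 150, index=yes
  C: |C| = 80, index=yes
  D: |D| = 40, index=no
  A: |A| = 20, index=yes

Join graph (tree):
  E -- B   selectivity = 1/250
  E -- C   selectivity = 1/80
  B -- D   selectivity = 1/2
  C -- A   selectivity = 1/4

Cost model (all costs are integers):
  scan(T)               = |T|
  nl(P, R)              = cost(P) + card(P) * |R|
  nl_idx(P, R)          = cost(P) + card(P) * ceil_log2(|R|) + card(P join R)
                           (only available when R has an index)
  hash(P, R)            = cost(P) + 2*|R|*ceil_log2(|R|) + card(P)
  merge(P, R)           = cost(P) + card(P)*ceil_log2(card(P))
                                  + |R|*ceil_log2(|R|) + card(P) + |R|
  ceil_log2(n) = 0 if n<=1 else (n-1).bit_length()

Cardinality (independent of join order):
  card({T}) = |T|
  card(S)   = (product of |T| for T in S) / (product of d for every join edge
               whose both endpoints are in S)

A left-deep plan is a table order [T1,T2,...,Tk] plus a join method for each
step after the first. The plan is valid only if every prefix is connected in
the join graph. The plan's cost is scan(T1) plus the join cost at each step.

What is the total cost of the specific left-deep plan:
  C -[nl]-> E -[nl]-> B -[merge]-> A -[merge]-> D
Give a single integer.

67580

step 1: scan C: cost=80, card=80
step 2: join E via nl
    card(P join E) = 80*250/(80) = 250
    cost = 80 + 80*250 = 20080
step 3: join B via nl
    card(P join B) = 250*150/(250) = 150
    cost = 20080 + 250*150 = 57580
step 4: join A via merge
    card(P join A) = 150*20/(4) = 750
    cost = 57580 + 150*8 + 20*5 + 150 + 20 = 59050
step 5: join D via merge
    card(P join D) = 750*40/(2) = 15000
    cost = 59050 + 750*10 + 40*6 + 750 + 40 = 67580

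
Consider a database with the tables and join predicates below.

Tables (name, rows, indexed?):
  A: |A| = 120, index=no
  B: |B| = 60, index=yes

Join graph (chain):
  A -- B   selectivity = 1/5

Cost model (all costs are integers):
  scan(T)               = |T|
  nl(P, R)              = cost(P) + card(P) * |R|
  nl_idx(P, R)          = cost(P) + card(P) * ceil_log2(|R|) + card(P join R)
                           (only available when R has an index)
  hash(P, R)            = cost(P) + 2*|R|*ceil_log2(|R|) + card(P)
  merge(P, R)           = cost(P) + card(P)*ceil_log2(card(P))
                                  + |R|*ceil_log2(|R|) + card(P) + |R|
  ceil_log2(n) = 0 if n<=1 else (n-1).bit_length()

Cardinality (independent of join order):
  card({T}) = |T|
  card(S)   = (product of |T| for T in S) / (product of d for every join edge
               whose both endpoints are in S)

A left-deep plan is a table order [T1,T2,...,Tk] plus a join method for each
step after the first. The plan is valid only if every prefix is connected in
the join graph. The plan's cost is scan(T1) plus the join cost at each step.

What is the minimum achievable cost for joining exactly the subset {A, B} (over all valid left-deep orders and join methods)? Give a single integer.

960

Selinger DP over subsets of {A,B}:
  {A}: scan cost=120, card=120
  {B}: scan cost=60, card=60
  {AB}: card=1440; try (B,hash)→960, (A,merge)→1440, (B,merge)→1500, (A,hash)→1800, (B,nl_idx)→2280, (A,nl)→7260 …(+1); best=960 via (B,hash)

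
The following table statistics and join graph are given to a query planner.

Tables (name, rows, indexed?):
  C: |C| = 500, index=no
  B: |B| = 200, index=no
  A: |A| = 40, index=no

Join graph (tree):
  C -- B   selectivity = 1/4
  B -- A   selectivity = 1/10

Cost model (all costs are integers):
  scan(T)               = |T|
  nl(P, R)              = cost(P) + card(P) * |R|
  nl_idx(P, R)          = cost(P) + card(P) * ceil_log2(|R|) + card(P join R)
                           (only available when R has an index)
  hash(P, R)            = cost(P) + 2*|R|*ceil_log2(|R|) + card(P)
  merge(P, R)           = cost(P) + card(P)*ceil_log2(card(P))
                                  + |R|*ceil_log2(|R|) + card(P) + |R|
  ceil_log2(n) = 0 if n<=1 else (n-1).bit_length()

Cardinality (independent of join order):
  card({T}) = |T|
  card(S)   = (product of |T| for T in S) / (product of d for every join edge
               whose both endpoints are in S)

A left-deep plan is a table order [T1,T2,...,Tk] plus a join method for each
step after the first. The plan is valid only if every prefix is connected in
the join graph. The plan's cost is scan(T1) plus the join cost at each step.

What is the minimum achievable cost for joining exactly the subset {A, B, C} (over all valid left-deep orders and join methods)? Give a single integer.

Selinger DP over subsets of {A,B,C}:
  {C}: scan cost=500, card=500
  {B}: scan cost=200, card=200
  {A}: scan cost=40, card=40
  {BC}: card=25000; try (B,hash)→4200, (C,merge)→7000, (B,merge)→7300, (C,hash)→9400, (C,nl)→100200, (B,nl)→100500; best=4200 via (B,hash)
  {AB}: card=800; try (A,hash)→880, (B,merge)→2120, (A,merge)→2280, (B,hash)→3280, (B,nl)→8040, (A,nl)→8200; best=880 via (A,hash)
  {ABC}: card=100000; try (C,hash)→10680, (C,merge)→14680, (A,hash)→29680, (C,nl)→400880, (A,merge)→404480, (A,nl)→1004200; best=10680 via (C,hash)

10680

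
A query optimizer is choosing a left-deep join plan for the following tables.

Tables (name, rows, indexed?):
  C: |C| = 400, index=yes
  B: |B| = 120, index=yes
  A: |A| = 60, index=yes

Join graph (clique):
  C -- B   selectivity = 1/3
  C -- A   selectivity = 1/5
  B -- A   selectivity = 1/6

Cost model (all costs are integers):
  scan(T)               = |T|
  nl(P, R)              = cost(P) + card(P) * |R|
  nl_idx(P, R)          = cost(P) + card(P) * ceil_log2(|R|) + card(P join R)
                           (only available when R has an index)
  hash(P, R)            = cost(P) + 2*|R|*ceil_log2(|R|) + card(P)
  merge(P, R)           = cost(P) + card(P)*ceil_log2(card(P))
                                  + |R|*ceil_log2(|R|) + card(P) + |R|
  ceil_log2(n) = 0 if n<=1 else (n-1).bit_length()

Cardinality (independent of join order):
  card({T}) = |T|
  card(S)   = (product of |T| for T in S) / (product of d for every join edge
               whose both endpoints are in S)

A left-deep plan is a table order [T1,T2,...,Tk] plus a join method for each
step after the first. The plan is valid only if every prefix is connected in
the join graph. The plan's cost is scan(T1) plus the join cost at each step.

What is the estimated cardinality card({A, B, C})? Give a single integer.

Tables in S: A(60), B(120), C(400)
Edges inside S: C-B(d=3), C-A(d=5), B-A(d=6)
numerator = 60 * 120 * 400 = 2880000
denominator = 3 * 5 * 6 = 90
card(S) = 2880000 / 90 = 32000

32000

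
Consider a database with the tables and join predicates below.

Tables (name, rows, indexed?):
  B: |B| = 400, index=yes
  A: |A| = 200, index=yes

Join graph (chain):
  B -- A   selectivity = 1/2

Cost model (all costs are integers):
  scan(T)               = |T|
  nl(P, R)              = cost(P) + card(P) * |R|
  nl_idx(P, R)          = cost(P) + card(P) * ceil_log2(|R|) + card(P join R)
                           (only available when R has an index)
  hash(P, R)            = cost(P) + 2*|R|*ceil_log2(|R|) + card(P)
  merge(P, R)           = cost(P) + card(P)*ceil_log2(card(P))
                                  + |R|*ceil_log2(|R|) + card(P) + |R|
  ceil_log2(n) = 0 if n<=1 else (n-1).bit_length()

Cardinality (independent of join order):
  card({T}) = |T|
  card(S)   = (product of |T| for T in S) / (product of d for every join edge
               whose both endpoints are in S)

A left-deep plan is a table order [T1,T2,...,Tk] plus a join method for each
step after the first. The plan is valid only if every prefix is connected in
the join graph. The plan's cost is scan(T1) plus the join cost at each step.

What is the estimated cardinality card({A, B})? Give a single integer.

40000

Tables in S: A(200), B(400)
Edges inside S: B-A(d=2)
numerator = 200 * 400 = 80000
denominator = 2 = 2
card(S) = 80000 / 2 = 40000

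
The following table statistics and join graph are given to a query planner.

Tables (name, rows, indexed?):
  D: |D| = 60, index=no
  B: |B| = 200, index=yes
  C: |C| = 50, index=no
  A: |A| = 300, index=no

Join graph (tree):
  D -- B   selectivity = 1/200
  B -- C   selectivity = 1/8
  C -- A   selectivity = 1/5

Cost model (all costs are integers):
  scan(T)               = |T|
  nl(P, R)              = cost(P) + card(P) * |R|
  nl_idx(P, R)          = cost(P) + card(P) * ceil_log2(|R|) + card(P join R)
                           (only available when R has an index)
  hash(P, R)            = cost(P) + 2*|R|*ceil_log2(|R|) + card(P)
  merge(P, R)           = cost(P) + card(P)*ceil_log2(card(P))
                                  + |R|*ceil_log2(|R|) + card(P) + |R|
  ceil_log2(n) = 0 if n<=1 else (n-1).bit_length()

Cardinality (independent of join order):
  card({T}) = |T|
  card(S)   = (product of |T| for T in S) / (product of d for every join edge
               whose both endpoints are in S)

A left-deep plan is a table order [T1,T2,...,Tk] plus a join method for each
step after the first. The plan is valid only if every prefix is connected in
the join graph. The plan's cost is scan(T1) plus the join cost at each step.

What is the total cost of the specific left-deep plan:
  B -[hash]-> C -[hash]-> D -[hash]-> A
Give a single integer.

step 1: scan B: cost=200, card=200
step 2: join C via hash
    card(P join C) = 200*50/(8) = 1250
    cost = 200 + 2*50*6 + 200 = 1000
step 3: join D via hash
    card(P join D) = 1250*60/(200) = 375
    cost = 1000 + 2*60*6 + 1250 = 2970
step 4: join A via hash
    card(P join A) = 375*300/(5) = 22500
    cost = 2970 + 2*300*9 + 375 = 8745

8745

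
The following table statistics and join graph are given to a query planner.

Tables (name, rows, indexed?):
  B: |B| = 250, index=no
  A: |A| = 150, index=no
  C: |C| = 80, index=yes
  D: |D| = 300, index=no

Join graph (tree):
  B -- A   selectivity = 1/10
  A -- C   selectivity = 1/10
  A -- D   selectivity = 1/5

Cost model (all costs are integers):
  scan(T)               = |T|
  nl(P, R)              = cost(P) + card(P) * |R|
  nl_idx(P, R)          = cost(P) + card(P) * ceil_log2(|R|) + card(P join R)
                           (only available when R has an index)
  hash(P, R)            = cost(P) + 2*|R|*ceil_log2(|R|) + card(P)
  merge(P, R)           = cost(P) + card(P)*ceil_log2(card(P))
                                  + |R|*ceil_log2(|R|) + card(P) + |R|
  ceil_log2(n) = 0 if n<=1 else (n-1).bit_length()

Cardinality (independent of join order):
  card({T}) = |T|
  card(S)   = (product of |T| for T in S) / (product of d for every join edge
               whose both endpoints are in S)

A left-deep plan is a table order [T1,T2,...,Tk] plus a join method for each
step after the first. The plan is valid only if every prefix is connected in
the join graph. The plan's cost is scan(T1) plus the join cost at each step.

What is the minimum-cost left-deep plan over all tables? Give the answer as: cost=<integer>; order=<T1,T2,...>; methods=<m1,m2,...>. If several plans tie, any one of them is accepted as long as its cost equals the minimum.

cost=42020; order=A,C,B,D; methods=hash,hash,hash

Selinger DP (subsets sized 1..n):
  {B}: scan cost=250, card=250
  {A}: scan cost=150, card=150
  {C}: scan cost=80, card=80
  {D}: scan cost=300, card=300
  {AB}: card=3750; try (A,hash)→2900, (B,merge)→3750, (A,merge)→3850, (B,hash)→4300, (B,nl)→37650, (A,nl)→37750; best=2900 via (A,hash)
  {AC}: card=1200; try (C,hash)→1420, (A,merge)→2070, (C,merge)→2140, (C,nl_idx)→2400, (A,hash)→2560, (A,nl)→12080 …(+1); best=1420 via (C,hash)
  {AD}: card=9000; try (A,hash)→3000, (D,merge)→4500, (A,merge)→4650, (D,hash)→5700, (D,nl)→45150, (A,nl)→45300; best=3000 via (A,hash)
  {ABC}: card=30000; try (B,hash)→6620, (C,hash)→7770, (B,merge)→18070, (C,merge)→52290, (C,nl_idx)→59150, (B,nl)→301420 …(+1); best=6620 via (B,hash)
  {ABD}: card=225000; try (D,hash)→12050, (B,hash)→16000, (D,merge)→54650, (B,merge)→140250, (D,nl)→1127900, (B,nl)→2253000; best=12050 via (D,hash)
  {ACD}: card=72000; try (D,hash)→8020, (C,hash)→13120, (D,merge)→18820, (C,nl_idx)→138000, (C,merge)→138640, (D,nl)→361420 …(+1); best=8020 via (D,hash)
  {ABCD}: card=1800000; try (D,hash)→42020, (B,hash)→84020, (C,hash)→238170, (D,merge)→489620, (B,merge)→1306270, (C,nl_idx)→3387050 …(+4); best=42020 via (D,hash)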